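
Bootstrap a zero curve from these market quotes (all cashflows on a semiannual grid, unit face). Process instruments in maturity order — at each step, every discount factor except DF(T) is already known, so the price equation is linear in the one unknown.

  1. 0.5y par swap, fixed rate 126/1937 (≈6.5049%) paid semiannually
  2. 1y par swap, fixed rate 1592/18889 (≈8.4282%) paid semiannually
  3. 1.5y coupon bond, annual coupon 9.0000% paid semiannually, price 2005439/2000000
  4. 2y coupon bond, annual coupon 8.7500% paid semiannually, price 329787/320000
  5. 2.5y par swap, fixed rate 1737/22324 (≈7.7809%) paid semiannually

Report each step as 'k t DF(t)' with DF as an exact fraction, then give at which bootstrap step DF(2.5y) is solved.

1 1/2 1937/2000
2 1 2301/2500
3 3/2 4391/5000
4 2 4357/5000
5 5/2 8263/10000
DF(2.5y) is solved at step 5

step 1 [0.5y] swap r/2=63/1937: DF=(1 − 63/1937·(0))/(1+63/1937) = 1937/2000 ≈ 0.968500
step 2 [1y] swap r/2=796/18889: DF=(1 − 796/18889·(0.968500))/(1+796/18889) = 2301/2500 ≈ 0.920400
step 3 [1.5y] bond c/2=9/200: DF=(2005439/2000000 − 9/200·(0.968500+0.920400))/(1+9/200) = 4391/5000 ≈ 0.878200
step 4 [2y] bond c/2=7/160: DF=(329787/320000 − 7/160·(0.968500+0.920400+0.878200))/(1+7/160) = 4357/5000 ≈ 0.871400
step 5 [2.5y] swap r/2=1737/44648: DF=(1 − 1737/44648·(0.968500+0.920400+0.878200+0.871400))/(1+1737/44648) = 8263/10000 ≈ 0.826300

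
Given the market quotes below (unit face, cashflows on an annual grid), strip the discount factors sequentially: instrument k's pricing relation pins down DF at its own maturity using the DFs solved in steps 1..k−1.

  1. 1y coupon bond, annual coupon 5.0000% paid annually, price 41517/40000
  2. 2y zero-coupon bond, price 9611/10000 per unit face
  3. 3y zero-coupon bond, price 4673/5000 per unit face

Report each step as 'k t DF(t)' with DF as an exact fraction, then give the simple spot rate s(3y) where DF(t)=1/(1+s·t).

step 1 [1y] bond c/1=1/20: DF=(41517/40000 − 1/20·(0))/(1+1/20) = 1977/2000 ≈ 0.988500
step 2 [2y] zero: DF = P = 9611/10000 ≈ 0.961100
step 3 [3y] zero: DF = P = 4673/5000 ≈ 0.934600

1 1 1977/2000
2 2 9611/10000
3 3 4673/5000
s(3y) = (1/(4673/5000) − 1)/(3) = 109/4673 ≈ 2.3325%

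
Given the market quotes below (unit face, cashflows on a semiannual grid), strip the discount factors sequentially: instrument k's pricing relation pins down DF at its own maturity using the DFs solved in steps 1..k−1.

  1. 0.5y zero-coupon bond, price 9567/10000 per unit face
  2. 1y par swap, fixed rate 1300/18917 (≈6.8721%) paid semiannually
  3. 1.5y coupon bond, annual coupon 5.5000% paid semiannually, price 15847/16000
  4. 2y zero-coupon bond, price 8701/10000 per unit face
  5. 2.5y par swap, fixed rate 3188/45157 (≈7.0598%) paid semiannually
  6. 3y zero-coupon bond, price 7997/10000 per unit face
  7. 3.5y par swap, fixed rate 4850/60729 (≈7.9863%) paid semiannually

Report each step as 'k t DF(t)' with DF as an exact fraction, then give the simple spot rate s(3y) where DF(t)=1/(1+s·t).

1 1/2 9567/10000
2 1 187/200
3 3/2 9133/10000
4 2 8701/10000
5 5/2 4203/5000
6 3 7997/10000
7 7/2 303/400
s(3y) = (1/(7997/10000) − 1)/(3) = 2003/23991 ≈ 8.3490%

step 1 [0.5y] zero: DF = P = 9567/10000 ≈ 0.956700
step 2 [1y] swap r/2=650/18917: DF=(1 − 650/18917·(0.956700))/(1+650/18917) = 187/200 ≈ 0.935000
step 3 [1.5y] bond c/2=11/400: DF=(15847/16000 − 11/400·(0.956700+0.935000))/(1+11/400) = 9133/10000 ≈ 0.913300
step 4 [2y] zero: DF = P = 8701/10000 ≈ 0.870100
step 5 [2.5y] swap r/2=1594/45157: DF=(1 − 1594/45157·(0.956700+0.935000+0.913300+0.870100))/(1+1594/45157) = 4203/5000 ≈ 0.840600
step 6 [3y] zero: DF = P = 7997/10000 ≈ 0.799700
step 7 [3.5y] swap r/2=2425/60729: DF=(1 − 2425/60729·(0.956700+0.935000+0.913300+0.870100+0.840600+0.799700))/(1+2425/60729) = 303/400 ≈ 0.757500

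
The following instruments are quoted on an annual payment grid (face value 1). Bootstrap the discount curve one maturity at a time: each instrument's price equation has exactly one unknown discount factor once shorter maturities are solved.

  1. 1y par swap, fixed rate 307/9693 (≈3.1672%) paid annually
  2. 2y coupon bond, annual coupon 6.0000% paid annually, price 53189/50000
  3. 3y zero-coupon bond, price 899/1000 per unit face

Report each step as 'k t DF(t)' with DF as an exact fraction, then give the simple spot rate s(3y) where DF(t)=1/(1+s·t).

step 1 [1y] swap r/1=307/9693: DF=(1 − 307/9693·(0))/(1+307/9693) = 9693/10000 ≈ 0.969300
step 2 [2y] bond c/1=3/50: DF=(53189/50000 − 3/50·(0.969300))/(1+3/50) = 9487/10000 ≈ 0.948700
step 3 [3y] zero: DF = P = 899/1000 ≈ 0.899000

1 1 9693/10000
2 2 9487/10000
3 3 899/1000
s(3y) = (1/(899/1000) − 1)/(3) = 101/2697 ≈ 3.7449%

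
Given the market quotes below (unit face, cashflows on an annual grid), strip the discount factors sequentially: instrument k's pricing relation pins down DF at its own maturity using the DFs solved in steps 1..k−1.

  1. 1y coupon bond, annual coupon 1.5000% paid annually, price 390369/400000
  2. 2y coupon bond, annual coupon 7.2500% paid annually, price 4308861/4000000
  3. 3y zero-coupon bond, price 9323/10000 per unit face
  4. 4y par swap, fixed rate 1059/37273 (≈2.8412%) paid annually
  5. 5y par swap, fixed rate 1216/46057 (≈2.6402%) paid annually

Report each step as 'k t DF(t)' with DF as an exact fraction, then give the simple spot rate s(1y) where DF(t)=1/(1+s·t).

1 1 1923/2000
2 2 4697/5000
3 3 9323/10000
4 4 8941/10000
5 5 549/625
s(1y) = (1/(1923/2000) − 1)/(1) = 77/1923 ≈ 4.0042%

step 1 [1y] bond c/1=3/200: DF=(390369/400000 − 3/200·(0))/(1+3/200) = 1923/2000 ≈ 0.961500
step 2 [2y] bond c/1=29/400: DF=(4308861/4000000 − 29/400·(0.961500))/(1+29/400) = 4697/5000 ≈ 0.939400
step 3 [3y] zero: DF = P = 9323/10000 ≈ 0.932300
step 4 [4y] swap r/1=1059/37273: DF=(1 − 1059/37273·(0.961500+0.939400+0.932300))/(1+1059/37273) = 8941/10000 ≈ 0.894100
step 5 [5y] swap r/1=1216/46057: DF=(1 − 1216/46057·(0.961500+0.939400+0.932300+0.894100))/(1+1216/46057) = 549/625 ≈ 0.878400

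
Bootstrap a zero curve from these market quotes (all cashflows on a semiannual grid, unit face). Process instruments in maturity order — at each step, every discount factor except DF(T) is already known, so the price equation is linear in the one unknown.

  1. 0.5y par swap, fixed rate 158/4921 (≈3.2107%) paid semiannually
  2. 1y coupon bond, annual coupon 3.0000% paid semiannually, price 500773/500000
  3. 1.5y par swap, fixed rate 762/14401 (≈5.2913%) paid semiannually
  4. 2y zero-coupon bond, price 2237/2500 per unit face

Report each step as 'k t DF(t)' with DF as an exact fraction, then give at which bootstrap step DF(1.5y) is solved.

1 1/2 4921/5000
2 1 4861/5000
3 3/2 4619/5000
4 2 2237/2500
DF(1.5y) is solved at step 3

step 1 [0.5y] swap r/2=79/4921: DF=(1 − 79/4921·(0))/(1+79/4921) = 4921/5000 ≈ 0.984200
step 2 [1y] bond c/2=3/200: DF=(500773/500000 − 3/200·(0.984200))/(1+3/200) = 4861/5000 ≈ 0.972200
step 3 [1.5y] swap r/2=381/14401: DF=(1 − 381/14401·(0.984200+0.972200))/(1+381/14401) = 4619/5000 ≈ 0.923800
step 4 [2y] zero: DF = P = 2237/2500 ≈ 0.894800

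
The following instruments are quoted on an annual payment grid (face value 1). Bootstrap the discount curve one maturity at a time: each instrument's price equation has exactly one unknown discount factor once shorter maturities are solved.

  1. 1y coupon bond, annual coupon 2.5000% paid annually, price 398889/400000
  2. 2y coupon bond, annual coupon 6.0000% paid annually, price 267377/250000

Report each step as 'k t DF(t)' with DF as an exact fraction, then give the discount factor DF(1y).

1 1 9729/10000
2 2 9539/10000
DF(1y) = 9729/10000 ≈ 0.972900

step 1 [1y] bond c/1=1/40: DF=(398889/400000 − 1/40·(0))/(1+1/40) = 9729/10000 ≈ 0.972900
step 2 [2y] bond c/1=3/50: DF=(267377/250000 − 3/50·(0.972900))/(1+3/50) = 9539/10000 ≈ 0.953900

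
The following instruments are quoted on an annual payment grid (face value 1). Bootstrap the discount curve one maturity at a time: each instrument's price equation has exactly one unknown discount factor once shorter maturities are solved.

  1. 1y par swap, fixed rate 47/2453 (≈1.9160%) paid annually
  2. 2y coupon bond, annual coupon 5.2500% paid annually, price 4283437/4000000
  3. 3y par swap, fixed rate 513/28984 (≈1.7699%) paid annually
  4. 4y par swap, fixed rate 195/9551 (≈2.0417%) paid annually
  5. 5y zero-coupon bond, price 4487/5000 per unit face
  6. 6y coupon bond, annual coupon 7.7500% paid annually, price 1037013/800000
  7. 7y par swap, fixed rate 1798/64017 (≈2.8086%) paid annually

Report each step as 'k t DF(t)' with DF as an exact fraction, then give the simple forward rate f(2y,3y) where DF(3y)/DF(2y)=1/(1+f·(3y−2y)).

1 1 2453/2500
2 2 1937/2000
3 3 9487/10000
4 4 461/500
5 5 4487/5000
6 6 8637/10000
7 7 4101/5000
f(2y,3y) = ((1937/2000)/(9487/10000) − 1)/(1) = 198/9487 ≈ 2.0871%

step 1 [1y] swap r/1=47/2453: DF=(1 − 47/2453·(0))/(1+47/2453) = 2453/2500 ≈ 0.981200
step 2 [2y] bond c/1=21/400: DF=(4283437/4000000 − 21/400·(0.981200))/(1+21/400) = 1937/2000 ≈ 0.968500
step 3 [3y] swap r/1=513/28984: DF=(1 − 513/28984·(0.981200+0.968500))/(1+513/28984) = 9487/10000 ≈ 0.948700
step 4 [4y] swap r/1=195/9551: DF=(1 − 195/9551·(0.981200+0.968500+0.948700))/(1+195/9551) = 461/500 ≈ 0.922000
step 5 [5y] zero: DF = P = 4487/5000 ≈ 0.897400
step 6 [6y] bond c/1=31/400: DF=(1037013/800000 − 31/400·(0.981200+0.968500+0.948700+0.922000+0.897400))/(1+31/400) = 8637/10000 ≈ 0.863700
step 7 [7y] swap r/1=1798/64017: DF=(1 − 1798/64017·(0.981200+0.968500+0.948700+0.922000+0.897400+0.863700))/(1+1798/64017) = 4101/5000 ≈ 0.820200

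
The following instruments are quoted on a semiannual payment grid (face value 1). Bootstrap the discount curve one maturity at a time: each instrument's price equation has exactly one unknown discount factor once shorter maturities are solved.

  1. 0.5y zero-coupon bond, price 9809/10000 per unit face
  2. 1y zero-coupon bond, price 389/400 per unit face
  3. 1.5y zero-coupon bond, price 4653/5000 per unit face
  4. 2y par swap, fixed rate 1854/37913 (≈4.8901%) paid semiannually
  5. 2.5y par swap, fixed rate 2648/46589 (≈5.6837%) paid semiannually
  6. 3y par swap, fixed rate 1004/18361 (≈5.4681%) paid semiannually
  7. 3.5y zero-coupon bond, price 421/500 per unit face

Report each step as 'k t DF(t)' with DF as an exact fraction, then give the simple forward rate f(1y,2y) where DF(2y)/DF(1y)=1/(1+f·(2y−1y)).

step 1 [0.5y] zero: DF = P = 9809/10000 ≈ 0.980900
step 2 [1y] zero: DF = P = 389/400 ≈ 0.972500
step 3 [1.5y] zero: DF = P = 4653/5000 ≈ 0.930600
step 4 [2y] swap r/2=927/37913: DF=(1 − 927/37913·(0.980900+0.972500+0.930600))/(1+927/37913) = 9073/10000 ≈ 0.907300
step 5 [2.5y] swap r/2=1324/46589: DF=(1 − 1324/46589·(0.980900+0.972500+0.930600+0.907300))/(1+1324/46589) = 2169/2500 ≈ 0.867600
step 6 [3y] swap r/2=502/18361: DF=(1 − 502/18361·(0.980900+0.972500+0.930600+0.907300+0.867600))/(1+502/18361) = 4247/5000 ≈ 0.849400
step 7 [3.5y] zero: DF = P = 421/500 ≈ 0.842000

1 1/2 9809/10000
2 1 389/400
3 3/2 4653/5000
4 2 9073/10000
5 5/2 2169/2500
6 3 4247/5000
7 7/2 421/500
f(1y,2y) = ((389/400)/(9073/10000) − 1)/(1) = 652/9073 ≈ 7.1862%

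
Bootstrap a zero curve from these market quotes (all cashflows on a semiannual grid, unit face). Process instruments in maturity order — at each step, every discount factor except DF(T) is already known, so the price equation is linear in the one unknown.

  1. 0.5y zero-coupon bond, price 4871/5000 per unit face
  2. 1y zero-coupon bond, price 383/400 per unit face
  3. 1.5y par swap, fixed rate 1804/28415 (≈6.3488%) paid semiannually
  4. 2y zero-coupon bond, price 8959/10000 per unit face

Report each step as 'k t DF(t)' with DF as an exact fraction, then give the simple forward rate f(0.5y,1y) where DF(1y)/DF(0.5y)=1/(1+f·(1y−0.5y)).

step 1 [0.5y] zero: DF = P = 4871/5000 ≈ 0.974200
step 2 [1y] zero: DF = P = 383/400 ≈ 0.957500
step 3 [1.5y] swap r/2=902/28415: DF=(1 − 902/28415·(0.974200+0.957500))/(1+902/28415) = 4549/5000 ≈ 0.909800
step 4 [2y] zero: DF = P = 8959/10000 ≈ 0.895900

1 1/2 4871/5000
2 1 383/400
3 3/2 4549/5000
4 2 8959/10000
f(0.5y,1y) = ((4871/5000)/(383/400) − 1)/(1/2) = 334/9575 ≈ 3.4883%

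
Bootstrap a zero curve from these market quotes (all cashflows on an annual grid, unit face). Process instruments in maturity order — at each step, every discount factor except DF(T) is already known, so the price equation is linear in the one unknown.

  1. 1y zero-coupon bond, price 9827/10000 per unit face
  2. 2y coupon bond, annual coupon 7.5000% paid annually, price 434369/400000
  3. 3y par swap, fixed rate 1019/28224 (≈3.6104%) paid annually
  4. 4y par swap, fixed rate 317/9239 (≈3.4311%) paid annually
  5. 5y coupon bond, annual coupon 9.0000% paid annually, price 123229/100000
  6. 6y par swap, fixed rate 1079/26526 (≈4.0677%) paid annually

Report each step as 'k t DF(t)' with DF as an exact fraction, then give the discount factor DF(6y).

1 1 9827/10000
2 2 1177/1250
3 3 8981/10000
4 4 2183/2500
5 5 4127/5000
6 6 3921/5000
DF(6y) = 3921/5000 ≈ 0.784200

step 1 [1y] zero: DF = P = 9827/10000 ≈ 0.982700
step 2 [2y] bond c/1=3/40: DF=(434369/400000 − 3/40·(0.982700))/(1+3/40) = 1177/1250 ≈ 0.941600
step 3 [3y] swap r/1=1019/28224: DF=(1 − 1019/28224·(0.982700+0.941600))/(1+1019/28224) = 8981/10000 ≈ 0.898100
step 4 [4y] swap r/1=317/9239: DF=(1 − 317/9239·(0.982700+0.941600+0.898100))/(1+317/9239) = 2183/2500 ≈ 0.873200
step 5 [5y] bond c/1=9/100: DF=(123229/100000 − 9/100·(0.982700+0.941600+0.898100+0.873200))/(1+9/100) = 4127/5000 ≈ 0.825400
step 6 [6y] swap r/1=1079/26526: DF=(1 − 1079/26526·(0.982700+0.941600+0.898100+0.873200+0.825400))/(1+1079/26526) = 3921/5000 ≈ 0.784200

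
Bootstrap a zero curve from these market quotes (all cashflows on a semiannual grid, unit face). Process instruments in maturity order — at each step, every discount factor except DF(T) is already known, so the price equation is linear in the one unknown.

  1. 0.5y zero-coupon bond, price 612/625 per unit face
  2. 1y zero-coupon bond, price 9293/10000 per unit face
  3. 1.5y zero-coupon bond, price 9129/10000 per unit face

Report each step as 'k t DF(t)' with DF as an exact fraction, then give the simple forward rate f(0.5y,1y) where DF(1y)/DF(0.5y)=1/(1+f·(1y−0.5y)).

step 1 [0.5y] zero: DF = P = 612/625 ≈ 0.979200
step 2 [1y] zero: DF = P = 9293/10000 ≈ 0.929300
step 3 [1.5y] zero: DF = P = 9129/10000 ≈ 0.912900

1 1/2 612/625
2 1 9293/10000
3 3/2 9129/10000
f(0.5y,1y) = ((612/625)/(9293/10000) − 1)/(1/2) = 998/9293 ≈ 10.7393%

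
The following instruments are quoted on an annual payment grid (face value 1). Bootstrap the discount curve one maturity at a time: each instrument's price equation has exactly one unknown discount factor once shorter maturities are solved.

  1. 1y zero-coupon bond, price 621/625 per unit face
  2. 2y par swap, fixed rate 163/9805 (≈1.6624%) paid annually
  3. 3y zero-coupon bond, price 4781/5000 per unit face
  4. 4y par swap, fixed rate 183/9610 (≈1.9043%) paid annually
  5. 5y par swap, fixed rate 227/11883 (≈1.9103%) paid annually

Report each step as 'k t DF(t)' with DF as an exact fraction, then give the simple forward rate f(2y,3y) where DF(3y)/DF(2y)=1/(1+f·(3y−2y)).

1 1 621/625
2 2 4837/5000
3 3 4781/5000
4 4 2317/2500
5 5 2273/2500
f(2y,3y) = ((4837/5000)/(4781/5000) − 1)/(1) = 8/683 ≈ 1.1713%

step 1 [1y] zero: DF = P = 621/625 ≈ 0.993600
step 2 [2y] swap r/1=163/9805: DF=(1 − 163/9805·(0.993600))/(1+163/9805) = 4837/5000 ≈ 0.967400
step 3 [3y] zero: DF = P = 4781/5000 ≈ 0.956200
step 4 [4y] swap r/1=183/9610: DF=(1 − 183/9610·(0.993600+0.967400+0.956200))/(1+183/9610) = 2317/2500 ≈ 0.926800
step 5 [5y] swap r/1=227/11883: DF=(1 − 227/11883·(0.993600+0.967400+0.956200+0.926800))/(1+227/11883) = 2273/2500 ≈ 0.909200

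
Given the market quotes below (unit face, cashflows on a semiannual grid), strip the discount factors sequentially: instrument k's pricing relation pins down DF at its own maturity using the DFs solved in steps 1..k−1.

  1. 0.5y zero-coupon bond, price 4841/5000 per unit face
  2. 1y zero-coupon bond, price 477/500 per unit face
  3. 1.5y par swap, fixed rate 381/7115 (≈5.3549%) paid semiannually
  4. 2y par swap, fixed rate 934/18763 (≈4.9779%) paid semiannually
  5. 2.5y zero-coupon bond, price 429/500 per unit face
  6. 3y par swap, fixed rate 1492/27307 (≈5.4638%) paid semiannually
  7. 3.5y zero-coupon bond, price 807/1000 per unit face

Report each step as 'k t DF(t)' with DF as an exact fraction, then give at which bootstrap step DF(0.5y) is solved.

1 1/2 4841/5000
2 1 477/500
3 3/2 4619/5000
4 2 4533/5000
5 5/2 429/500
6 3 2127/2500
7 7/2 807/1000
DF(0.5y) is solved at step 1

step 1 [0.5y] zero: DF = P = 4841/5000 ≈ 0.968200
step 2 [1y] zero: DF = P = 477/500 ≈ 0.954000
step 3 [1.5y] swap r/2=381/14230: DF=(1 − 381/14230·(0.968200+0.954000))/(1+381/14230) = 4619/5000 ≈ 0.923800
step 4 [2y] swap r/2=467/18763: DF=(1 − 467/18763·(0.968200+0.954000+0.923800))/(1+467/18763) = 4533/5000 ≈ 0.906600
step 5 [2.5y] zero: DF = P = 429/500 ≈ 0.858000
step 6 [3y] swap r/2=746/27307: DF=(1 − 746/27307·(0.968200+0.954000+0.923800+0.906600+0.858000))/(1+746/27307) = 2127/2500 ≈ 0.850800
step 7 [3.5y] zero: DF = P = 807/1000 ≈ 0.807000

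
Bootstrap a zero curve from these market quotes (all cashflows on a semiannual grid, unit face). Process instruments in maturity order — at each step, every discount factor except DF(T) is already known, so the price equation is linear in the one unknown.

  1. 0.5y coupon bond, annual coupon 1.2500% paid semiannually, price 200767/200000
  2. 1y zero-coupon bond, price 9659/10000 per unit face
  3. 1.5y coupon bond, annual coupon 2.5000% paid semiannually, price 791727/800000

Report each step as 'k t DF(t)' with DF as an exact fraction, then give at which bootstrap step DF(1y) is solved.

1 1/2 1247/1250
2 1 9659/10000
3 3/2 2383/2500
DF(1y) is solved at step 2

step 1 [0.5y] bond c/2=1/160: DF=(200767/200000 − 1/160·(0))/(1+1/160) = 1247/1250 ≈ 0.997600
step 2 [1y] zero: DF = P = 9659/10000 ≈ 0.965900
step 3 [1.5y] bond c/2=1/80: DF=(791727/800000 − 1/80·(0.997600+0.965900))/(1+1/80) = 2383/2500 ≈ 0.953200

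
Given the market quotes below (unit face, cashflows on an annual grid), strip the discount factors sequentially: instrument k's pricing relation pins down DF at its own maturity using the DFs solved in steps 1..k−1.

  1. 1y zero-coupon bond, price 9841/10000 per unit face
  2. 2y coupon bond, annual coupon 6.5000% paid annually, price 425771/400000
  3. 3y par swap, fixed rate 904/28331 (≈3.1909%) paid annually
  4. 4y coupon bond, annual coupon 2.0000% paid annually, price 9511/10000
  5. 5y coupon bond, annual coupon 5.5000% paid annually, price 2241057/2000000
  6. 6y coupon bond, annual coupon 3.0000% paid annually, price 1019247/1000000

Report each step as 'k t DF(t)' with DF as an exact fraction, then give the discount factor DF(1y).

step 1 [1y] zero: DF = P = 9841/10000 ≈ 0.984100
step 2 [2y] bond c/1=13/200: DF=(425771/400000 − 13/200·(0.984100))/(1+13/200) = 4697/5000 ≈ 0.939400
step 3 [3y] swap r/1=904/28331: DF=(1 − 904/28331·(0.984100+0.939400))/(1+904/28331) = 1137/1250 ≈ 0.909600
step 4 [4y] bond c/1=1/50: DF=(9511/10000 − 1/50·(0.984100+0.939400+0.909600))/(1+1/50) = 8769/10000 ≈ 0.876900
step 5 [5y] bond c/1=11/200: DF=(2241057/2000000 − 11/200·(0.984100+0.939400+0.909600+0.876900))/(1+11/200) = 8687/10000 ≈ 0.868700
step 6 [6y] bond c/1=3/100: DF=(1019247/1000000 − 3/100·(0.984100+0.939400+0.909600+0.876900+0.868700))/(1+3/100) = 4281/5000 ≈ 0.856200

1 1 9841/10000
2 2 4697/5000
3 3 1137/1250
4 4 8769/10000
5 5 8687/10000
6 6 4281/5000
DF(1y) = 9841/10000 ≈ 0.984100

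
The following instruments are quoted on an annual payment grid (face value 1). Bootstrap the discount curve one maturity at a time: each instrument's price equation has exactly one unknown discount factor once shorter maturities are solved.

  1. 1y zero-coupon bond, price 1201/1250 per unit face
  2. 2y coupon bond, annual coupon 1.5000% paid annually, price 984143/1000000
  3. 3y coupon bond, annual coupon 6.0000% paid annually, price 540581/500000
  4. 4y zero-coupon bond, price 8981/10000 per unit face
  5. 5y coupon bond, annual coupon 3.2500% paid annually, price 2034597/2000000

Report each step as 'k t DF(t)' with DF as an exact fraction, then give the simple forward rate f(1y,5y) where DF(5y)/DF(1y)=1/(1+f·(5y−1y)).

1 1 1201/1250
2 2 4777/5000
3 3 1823/2000
4 4 8981/10000
5 5 217/250
f(1y,5y) = ((1201/1250)/(217/250) − 1)/(4) = 29/1085 ≈ 2.6728%

step 1 [1y] zero: DF = P = 1201/1250 ≈ 0.960800
step 2 [2y] bond c/1=3/200: DF=(984143/1000000 − 3/200·(0.960800))/(1+3/200) = 4777/5000 ≈ 0.955400
step 3 [3y] bond c/1=3/50: DF=(540581/500000 − 3/50·(0.960800+0.955400))/(1+3/50) = 1823/2000 ≈ 0.911500
step 4 [4y] zero: DF = P = 8981/10000 ≈ 0.898100
step 5 [5y] bond c/1=13/400: DF=(2034597/2000000 − 13/400·(0.960800+0.955400+0.911500+0.898100))/(1+13/400) = 217/250 ≈ 0.868000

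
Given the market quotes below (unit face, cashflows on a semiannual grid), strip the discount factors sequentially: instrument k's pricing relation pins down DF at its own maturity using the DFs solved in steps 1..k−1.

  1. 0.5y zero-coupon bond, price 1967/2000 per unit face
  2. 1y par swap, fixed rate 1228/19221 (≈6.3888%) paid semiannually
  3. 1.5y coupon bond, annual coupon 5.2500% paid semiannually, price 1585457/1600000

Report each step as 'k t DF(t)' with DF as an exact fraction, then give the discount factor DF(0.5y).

step 1 [0.5y] zero: DF = P = 1967/2000 ≈ 0.983500
step 2 [1y] swap r/2=614/19221: DF=(1 − 614/19221·(0.983500))/(1+614/19221) = 4693/5000 ≈ 0.938600
step 3 [1.5y] bond c/2=21/800: DF=(1585457/1600000 − 21/800·(0.983500+0.938600))/(1+21/800) = 2291/2500 ≈ 0.916400

1 1/2 1967/2000
2 1 4693/5000
3 3/2 2291/2500
DF(0.5y) = 1967/2000 ≈ 0.983500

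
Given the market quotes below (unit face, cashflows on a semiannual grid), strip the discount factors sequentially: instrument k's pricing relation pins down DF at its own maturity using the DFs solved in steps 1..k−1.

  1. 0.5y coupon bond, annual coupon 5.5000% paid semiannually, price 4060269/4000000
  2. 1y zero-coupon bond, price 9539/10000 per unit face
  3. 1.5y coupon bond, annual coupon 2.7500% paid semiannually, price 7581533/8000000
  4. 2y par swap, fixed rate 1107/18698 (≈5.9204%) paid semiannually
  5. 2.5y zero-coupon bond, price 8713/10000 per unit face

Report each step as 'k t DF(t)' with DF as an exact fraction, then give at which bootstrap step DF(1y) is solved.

1 1/2 9879/10000
2 1 9539/10000
3 3/2 1817/2000
4 2 8893/10000
5 5/2 8713/10000
DF(1y) is solved at step 2

step 1 [0.5y] bond c/2=11/400: DF=(4060269/4000000 − 11/400·(0))/(1+11/400) = 9879/10000 ≈ 0.987900
step 2 [1y] zero: DF = P = 9539/10000 ≈ 0.953900
step 3 [1.5y] bond c/2=11/800: DF=(7581533/8000000 − 11/800·(0.987900+0.953900))/(1+11/800) = 1817/2000 ≈ 0.908500
step 4 [2y] swap r/2=1107/37396: DF=(1 − 1107/37396·(0.987900+0.953900+0.908500))/(1+1107/37396) = 8893/10000 ≈ 0.889300
step 5 [2.5y] zero: DF = P = 8713/10000 ≈ 0.871300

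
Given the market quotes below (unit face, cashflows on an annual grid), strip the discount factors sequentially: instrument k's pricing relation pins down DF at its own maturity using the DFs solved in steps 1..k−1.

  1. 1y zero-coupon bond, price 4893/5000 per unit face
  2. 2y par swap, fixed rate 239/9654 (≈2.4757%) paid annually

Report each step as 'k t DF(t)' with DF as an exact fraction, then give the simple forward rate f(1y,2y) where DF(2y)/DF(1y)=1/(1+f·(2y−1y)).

step 1 [1y] zero: DF = P = 4893/5000 ≈ 0.978600
step 2 [2y] swap r/1=239/9654: DF=(1 − 239/9654·(0.978600))/(1+239/9654) = 4761/5000 ≈ 0.952200

1 1 4893/5000
2 2 4761/5000
f(1y,2y) = ((4893/5000)/(4761/5000) − 1)/(1) = 44/1587 ≈ 2.7725%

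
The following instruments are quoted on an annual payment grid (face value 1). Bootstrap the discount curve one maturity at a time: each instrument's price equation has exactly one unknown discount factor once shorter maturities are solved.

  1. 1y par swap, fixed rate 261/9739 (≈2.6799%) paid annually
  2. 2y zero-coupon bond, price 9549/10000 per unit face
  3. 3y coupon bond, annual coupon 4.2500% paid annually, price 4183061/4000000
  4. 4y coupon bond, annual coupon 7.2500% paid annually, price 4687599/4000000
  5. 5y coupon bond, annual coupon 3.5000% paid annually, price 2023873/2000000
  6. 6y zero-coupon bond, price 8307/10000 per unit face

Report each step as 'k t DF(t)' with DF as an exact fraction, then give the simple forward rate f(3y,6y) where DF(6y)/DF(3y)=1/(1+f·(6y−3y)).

step 1 [1y] swap r/1=261/9739: DF=(1 − 261/9739·(0))/(1+261/9739) = 9739/10000 ≈ 0.973900
step 2 [2y] zero: DF = P = 9549/10000 ≈ 0.954900
step 3 [3y] bond c/1=17/400: DF=(4183061/4000000 − 17/400·(0.973900+0.954900))/(1+17/400) = 1849/2000 ≈ 0.924500
step 4 [4y] bond c/1=29/400: DF=(4687599/4000000 − 29/400·(0.973900+0.954900+0.924500))/(1+29/400) = 4499/5000 ≈ 0.899800
step 5 [5y] bond c/1=7/200: DF=(2023873/2000000 − 7/200·(0.973900+0.954900+0.924500+0.899800))/(1+7/200) = 2127/2500 ≈ 0.850800
step 6 [6y] zero: DF = P = 8307/10000 ≈ 0.830700

1 1 9739/10000
2 2 9549/10000
3 3 1849/2000
4 4 4499/5000
5 5 2127/2500
6 6 8307/10000
f(3y,6y) = ((1849/2000)/(8307/10000) − 1)/(3) = 938/24921 ≈ 3.7639%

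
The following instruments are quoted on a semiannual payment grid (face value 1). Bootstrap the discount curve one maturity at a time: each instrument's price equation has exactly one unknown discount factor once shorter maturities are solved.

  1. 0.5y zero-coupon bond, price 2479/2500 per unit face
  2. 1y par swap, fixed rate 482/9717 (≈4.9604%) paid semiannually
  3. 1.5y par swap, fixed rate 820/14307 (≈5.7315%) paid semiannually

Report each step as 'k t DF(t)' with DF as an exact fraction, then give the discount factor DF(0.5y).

1 1/2 2479/2500
2 1 4759/5000
3 3/2 459/500
DF(0.5y) = 2479/2500 ≈ 0.991600

step 1 [0.5y] zero: DF = P = 2479/2500 ≈ 0.991600
step 2 [1y] swap r/2=241/9717: DF=(1 − 241/9717·(0.991600))/(1+241/9717) = 4759/5000 ≈ 0.951800
step 3 [1.5y] swap r/2=410/14307: DF=(1 − 410/14307·(0.991600+0.951800))/(1+410/14307) = 459/500 ≈ 0.918000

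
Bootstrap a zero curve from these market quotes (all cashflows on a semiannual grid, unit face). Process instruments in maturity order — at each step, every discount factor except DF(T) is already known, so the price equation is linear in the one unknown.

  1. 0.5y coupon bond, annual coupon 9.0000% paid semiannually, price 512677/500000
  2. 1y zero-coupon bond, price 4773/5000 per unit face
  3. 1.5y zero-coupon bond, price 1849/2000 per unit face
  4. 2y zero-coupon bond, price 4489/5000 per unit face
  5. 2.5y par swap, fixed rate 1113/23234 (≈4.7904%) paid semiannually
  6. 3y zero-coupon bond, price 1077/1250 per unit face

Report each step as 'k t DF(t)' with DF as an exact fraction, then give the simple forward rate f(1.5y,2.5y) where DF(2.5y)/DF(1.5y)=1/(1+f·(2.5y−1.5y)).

step 1 [0.5y] bond c/2=9/200: DF=(512677/500000 − 9/200·(0))/(1+9/200) = 2453/2500 ≈ 0.981200
step 2 [1y] zero: DF = P = 4773/5000 ≈ 0.954600
step 3 [1.5y] zero: DF = P = 1849/2000 ≈ 0.924500
step 4 [2y] zero: DF = P = 4489/5000 ≈ 0.897800
step 5 [2.5y] swap r/2=1113/46468: DF=(1 − 1113/46468·(0.981200+0.954600+0.924500+0.897800))/(1+1113/46468) = 8887/10000 ≈ 0.888700
step 6 [3y] zero: DF = P = 1077/1250 ≈ 0.861600

1 1/2 2453/2500
2 1 4773/5000
3 3/2 1849/2000
4 2 4489/5000
5 5/2 8887/10000
6 3 1077/1250
f(1.5y,2.5y) = ((1849/2000)/(8887/10000) − 1)/(1) = 358/8887 ≈ 4.0284%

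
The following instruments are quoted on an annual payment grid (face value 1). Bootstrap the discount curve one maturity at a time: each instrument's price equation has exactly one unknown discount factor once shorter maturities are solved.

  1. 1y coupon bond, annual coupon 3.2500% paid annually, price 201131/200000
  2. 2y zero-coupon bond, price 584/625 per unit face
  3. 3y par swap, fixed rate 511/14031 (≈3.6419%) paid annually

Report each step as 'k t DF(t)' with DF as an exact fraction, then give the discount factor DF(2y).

step 1 [1y] bond c/1=13/400: DF=(201131/200000 − 13/400·(0))/(1+13/400) = 487/500 ≈ 0.974000
step 2 [2y] zero: DF = P = 584/625 ≈ 0.934400
step 3 [3y] swap r/1=511/14031: DF=(1 − 511/14031·(0.974000+0.934400))/(1+511/14031) = 4489/5000 ≈ 0.897800

1 1 487/500
2 2 584/625
3 3 4489/5000
DF(2y) = 584/625 ≈ 0.934400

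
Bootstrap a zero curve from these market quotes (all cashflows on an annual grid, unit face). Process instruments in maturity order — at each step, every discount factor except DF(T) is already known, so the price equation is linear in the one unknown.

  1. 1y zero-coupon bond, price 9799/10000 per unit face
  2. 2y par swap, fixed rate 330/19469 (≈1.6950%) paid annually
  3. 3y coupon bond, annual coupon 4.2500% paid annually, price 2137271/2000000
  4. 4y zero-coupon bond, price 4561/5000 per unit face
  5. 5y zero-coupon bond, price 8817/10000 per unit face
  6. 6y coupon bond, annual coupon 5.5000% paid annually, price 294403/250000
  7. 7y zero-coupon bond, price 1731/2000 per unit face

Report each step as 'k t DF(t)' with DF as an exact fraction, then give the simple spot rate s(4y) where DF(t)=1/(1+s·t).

step 1 [1y] zero: DF = P = 9799/10000 ≈ 0.979900
step 2 [2y] swap r/1=330/19469: DF=(1 − 330/19469·(0.979900))/(1+330/19469) = 967/1000 ≈ 0.967000
step 3 [3y] bond c/1=17/400: DF=(2137271/2000000 − 17/400·(0.979900+0.967000))/(1+17/400) = 9457/10000 ≈ 0.945700
step 4 [4y] zero: DF = P = 4561/5000 ≈ 0.912200
step 5 [5y] zero: DF = P = 8817/10000 ≈ 0.881700
step 6 [6y] bond c/1=11/200: DF=(294403/250000 − 11/200·(0.979900+0.967000+0.945700+0.912200+0.881700))/(1+11/200) = 8719/10000 ≈ 0.871900
step 7 [7y] zero: DF = P = 1731/2000 ≈ 0.865500

1 1 9799/10000
2 2 967/1000
3 3 9457/10000
4 4 4561/5000
5 5 8817/10000
6 6 8719/10000
7 7 1731/2000
s(4y) = (1/(4561/5000) − 1)/(4) = 439/18244 ≈ 2.4063%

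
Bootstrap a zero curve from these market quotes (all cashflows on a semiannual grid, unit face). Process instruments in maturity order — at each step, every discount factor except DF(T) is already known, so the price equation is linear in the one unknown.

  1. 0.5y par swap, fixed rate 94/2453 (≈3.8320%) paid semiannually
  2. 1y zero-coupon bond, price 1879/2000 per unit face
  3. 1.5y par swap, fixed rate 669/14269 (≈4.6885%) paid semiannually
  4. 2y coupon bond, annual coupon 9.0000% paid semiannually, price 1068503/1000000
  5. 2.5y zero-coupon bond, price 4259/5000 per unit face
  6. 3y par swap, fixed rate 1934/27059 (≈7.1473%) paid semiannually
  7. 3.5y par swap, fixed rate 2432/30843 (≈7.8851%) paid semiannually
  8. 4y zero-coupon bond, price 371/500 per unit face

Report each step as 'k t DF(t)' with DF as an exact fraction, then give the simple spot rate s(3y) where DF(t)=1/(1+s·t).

step 1 [0.5y] swap r/2=47/2453: DF=(1 − 47/2453·(0))/(1+47/2453) = 2453/2500 ≈ 0.981200
step 2 [1y] zero: DF = P = 1879/2000 ≈ 0.939500
step 3 [1.5y] swap r/2=669/28538: DF=(1 − 669/28538·(0.981200+0.939500))/(1+669/28538) = 9331/10000 ≈ 0.933100
step 4 [2y] bond c/2=9/200: DF=(1068503/1000000 − 9/200·(0.981200+0.939500+0.933100))/(1+9/200) = 2249/2500 ≈ 0.899600
step 5 [2.5y] zero: DF = P = 4259/5000 ≈ 0.851800
step 6 [3y] swap r/2=967/27059: DF=(1 − 967/27059·(0.981200+0.939500+0.933100+0.899600+0.851800))/(1+967/27059) = 4033/5000 ≈ 0.806600
step 7 [3.5y] swap r/2=1216/30843: DF=(1 − 1216/30843·(0.981200+0.939500+0.933100+0.899600+0.851800+0.806600))/(1+1216/30843) = 473/625 ≈ 0.756800
step 8 [4y] zero: DF = P = 371/500 ≈ 0.742000

1 1/2 2453/2500
2 1 1879/2000
3 3/2 9331/10000
4 2 2249/2500
5 5/2 4259/5000
6 3 4033/5000
7 7/2 473/625
8 4 371/500
s(3y) = (1/(4033/5000) − 1)/(3) = 967/12099 ≈ 7.9924%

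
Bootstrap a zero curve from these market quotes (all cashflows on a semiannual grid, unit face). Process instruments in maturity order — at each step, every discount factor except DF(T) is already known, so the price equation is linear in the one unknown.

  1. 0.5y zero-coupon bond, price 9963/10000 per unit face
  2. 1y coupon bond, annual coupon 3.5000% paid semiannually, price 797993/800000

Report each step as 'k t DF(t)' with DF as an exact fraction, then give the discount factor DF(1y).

1 1/2 9963/10000
2 1 602/625
DF(1y) = 602/625 ≈ 0.963200

step 1 [0.5y] zero: DF = P = 9963/10000 ≈ 0.996300
step 2 [1y] bond c/2=7/400: DF=(797993/800000 − 7/400·(0.996300))/(1+7/400) = 602/625 ≈ 0.963200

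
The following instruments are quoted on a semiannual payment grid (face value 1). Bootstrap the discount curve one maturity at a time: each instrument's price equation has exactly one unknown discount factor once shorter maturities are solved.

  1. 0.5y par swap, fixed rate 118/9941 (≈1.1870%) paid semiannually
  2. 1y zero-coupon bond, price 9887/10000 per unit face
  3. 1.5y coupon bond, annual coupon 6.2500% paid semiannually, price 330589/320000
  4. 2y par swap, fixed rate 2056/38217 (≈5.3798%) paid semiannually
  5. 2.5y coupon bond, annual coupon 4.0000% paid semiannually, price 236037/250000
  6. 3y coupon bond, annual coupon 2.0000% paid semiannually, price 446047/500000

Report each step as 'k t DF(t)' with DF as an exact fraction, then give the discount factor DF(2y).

step 1 [0.5y] swap r/2=59/9941: DF=(1 − 59/9941·(0))/(1+59/9941) = 9941/10000 ≈ 0.994100
step 2 [1y] zero: DF = P = 9887/10000 ≈ 0.988700
step 3 [1.5y] bond c/2=1/32: DF=(330589/320000 − 1/32·(0.994100+0.988700))/(1+1/32) = 9417/10000 ≈ 0.941700
step 4 [2y] swap r/2=1028/38217: DF=(1 − 1028/38217·(0.994100+0.988700+0.941700))/(1+1028/38217) = 2243/2500 ≈ 0.897200
step 5 [2.5y] bond c/2=1/50: DF=(236037/250000 − 1/50·(0.994100+0.988700+0.941700+0.897200))/(1+1/50) = 8507/10000 ≈ 0.850700
step 6 [3y] bond c/2=1/100: DF=(446047/500000 − 1/100·(0.994100+0.988700+0.941700+0.897200+0.850700))/(1+1/100) = 837/1000 ≈ 0.837000

1 1/2 9941/10000
2 1 9887/10000
3 3/2 9417/10000
4 2 2243/2500
5 5/2 8507/10000
6 3 837/1000
DF(2y) = 2243/2500 ≈ 0.897200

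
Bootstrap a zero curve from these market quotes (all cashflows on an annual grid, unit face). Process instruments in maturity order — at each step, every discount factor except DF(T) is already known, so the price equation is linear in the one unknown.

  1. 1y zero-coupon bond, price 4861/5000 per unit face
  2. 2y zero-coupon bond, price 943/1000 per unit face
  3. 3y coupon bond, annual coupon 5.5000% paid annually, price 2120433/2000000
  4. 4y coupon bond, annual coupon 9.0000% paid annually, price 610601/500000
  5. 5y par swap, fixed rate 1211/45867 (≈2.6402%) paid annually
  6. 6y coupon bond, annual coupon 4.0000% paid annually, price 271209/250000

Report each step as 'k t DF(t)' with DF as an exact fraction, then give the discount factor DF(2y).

1 1 4861/5000
2 2 943/1000
3 3 9051/10000
4 4 71/80
5 5 8789/10000
6 6 8667/10000
DF(2y) = 943/1000 ≈ 0.943000

step 1 [1y] zero: DF = P = 4861/5000 ≈ 0.972200
step 2 [2y] zero: DF = P = 943/1000 ≈ 0.943000
step 3 [3y] bond c/1=11/200: DF=(2120433/2000000 − 11/200·(0.972200+0.943000))/(1+11/200) = 9051/10000 ≈ 0.905100
step 4 [4y] bond c/1=9/100: DF=(610601/500000 − 9/100·(0.972200+0.943000+0.905100))/(1+9/100) = 71/80 ≈ 0.887500
step 5 [5y] swap r/1=1211/45867: DF=(1 − 1211/45867·(0.972200+0.943000+0.905100+0.887500))/(1+1211/45867) = 8789/10000 ≈ 0.878900
step 6 [6y] bond c/1=1/25: DF=(271209/250000 − 1/25·(0.972200+0.943000+0.905100+0.887500+0.878900))/(1+1/25) = 8667/10000 ≈ 0.866700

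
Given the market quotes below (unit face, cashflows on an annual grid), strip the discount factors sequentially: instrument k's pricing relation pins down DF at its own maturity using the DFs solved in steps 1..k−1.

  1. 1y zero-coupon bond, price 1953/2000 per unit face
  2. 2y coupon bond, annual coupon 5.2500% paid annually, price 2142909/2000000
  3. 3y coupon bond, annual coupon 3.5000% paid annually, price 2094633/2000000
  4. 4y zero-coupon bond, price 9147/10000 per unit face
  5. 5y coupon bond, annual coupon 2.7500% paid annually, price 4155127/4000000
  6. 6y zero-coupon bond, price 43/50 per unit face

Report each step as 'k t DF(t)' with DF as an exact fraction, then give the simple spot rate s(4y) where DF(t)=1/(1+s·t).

step 1 [1y] zero: DF = P = 1953/2000 ≈ 0.976500
step 2 [2y] bond c/1=21/400: DF=(2142909/2000000 − 21/400·(0.976500))/(1+21/400) = 9693/10000 ≈ 0.969300
step 3 [3y] bond c/1=7/200: DF=(2094633/2000000 − 7/200·(0.976500+0.969300))/(1+7/200) = 9461/10000 ≈ 0.946100
step 4 [4y] zero: DF = P = 9147/10000 ≈ 0.914700
step 5 [5y] bond c/1=11/400: DF=(4155127/4000000 − 11/400·(0.976500+0.969300+0.946100+0.914700))/(1+11/400) = 9091/10000 ≈ 0.909100
step 6 [6y] zero: DF = P = 43/50 ≈ 0.860000

1 1 1953/2000
2 2 9693/10000
3 3 9461/10000
4 4 9147/10000
5 5 9091/10000
6 6 43/50
s(4y) = (1/(9147/10000) − 1)/(4) = 853/36588 ≈ 2.3314%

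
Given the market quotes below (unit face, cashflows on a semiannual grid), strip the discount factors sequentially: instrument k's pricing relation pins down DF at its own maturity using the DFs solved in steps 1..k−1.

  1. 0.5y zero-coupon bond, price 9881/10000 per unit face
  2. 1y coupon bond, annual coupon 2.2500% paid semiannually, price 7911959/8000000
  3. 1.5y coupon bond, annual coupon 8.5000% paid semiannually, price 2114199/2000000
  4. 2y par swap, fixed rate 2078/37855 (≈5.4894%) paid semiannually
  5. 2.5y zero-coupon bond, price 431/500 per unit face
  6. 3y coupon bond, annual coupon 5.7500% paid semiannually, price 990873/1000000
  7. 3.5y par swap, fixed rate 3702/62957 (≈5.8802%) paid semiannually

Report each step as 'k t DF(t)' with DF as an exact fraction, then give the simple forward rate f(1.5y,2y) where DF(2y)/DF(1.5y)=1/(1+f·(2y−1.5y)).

step 1 [0.5y] zero: DF = P = 9881/10000 ≈ 0.988100
step 2 [1y] bond c/2=9/800: DF=(7911959/8000000 − 9/800·(0.988100))/(1+9/800) = 967/1000 ≈ 0.967000
step 3 [1.5y] bond c/2=17/400: DF=(2114199/2000000 − 17/400·(0.988100+0.967000))/(1+17/400) = 9343/10000 ≈ 0.934300
step 4 [2y] swap r/2=1039/37855: DF=(1 − 1039/37855·(0.988100+0.967000+0.934300))/(1+1039/37855) = 8961/10000 ≈ 0.896100
step 5 [2.5y] zero: DF = P = 431/500 ≈ 0.862000
step 6 [3y] bond c/2=23/800: DF=(990873/1000000 − 23/800·(0.988100+0.967000+0.934300+0.896100+0.862000))/(1+23/800) = 8333/10000 ≈ 0.833300
step 7 [3.5y] swap r/2=1851/62957: DF=(1 − 1851/62957·(0.988100+0.967000+0.934300+0.896100+0.862000+0.833300))/(1+1851/62957) = 8149/10000 ≈ 0.814900

1 1/2 9881/10000
2 1 967/1000
3 3/2 9343/10000
4 2 8961/10000
5 5/2 431/500
6 3 8333/10000
7 7/2 8149/10000
f(1.5y,2y) = ((9343/10000)/(8961/10000) − 1)/(1/2) = 764/8961 ≈ 8.5258%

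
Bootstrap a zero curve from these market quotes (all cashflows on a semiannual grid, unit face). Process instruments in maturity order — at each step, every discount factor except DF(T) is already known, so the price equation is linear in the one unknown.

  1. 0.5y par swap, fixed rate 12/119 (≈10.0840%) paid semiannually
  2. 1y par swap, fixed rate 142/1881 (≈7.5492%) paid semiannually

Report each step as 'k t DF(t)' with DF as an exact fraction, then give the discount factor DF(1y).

1 1/2 119/125
2 1 929/1000
DF(1y) = 929/1000 ≈ 0.929000

step 1 [0.5y] swap r/2=6/119: DF=(1 − 6/119·(0))/(1+6/119) = 119/125 ≈ 0.952000
step 2 [1y] swap r/2=71/1881: DF=(1 − 71/1881·(0.952000))/(1+71/1881) = 929/1000 ≈ 0.929000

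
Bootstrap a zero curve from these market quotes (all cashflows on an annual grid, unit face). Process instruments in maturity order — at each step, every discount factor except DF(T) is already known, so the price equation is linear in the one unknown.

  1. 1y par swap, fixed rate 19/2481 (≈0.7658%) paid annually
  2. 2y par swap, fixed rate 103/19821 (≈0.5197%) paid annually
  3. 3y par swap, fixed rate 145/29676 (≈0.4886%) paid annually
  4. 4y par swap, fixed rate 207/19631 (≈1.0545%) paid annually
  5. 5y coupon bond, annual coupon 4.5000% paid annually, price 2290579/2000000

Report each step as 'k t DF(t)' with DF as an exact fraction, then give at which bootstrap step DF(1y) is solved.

step 1 [1y] swap r/1=19/2481: DF=(1 − 19/2481·(0))/(1+19/2481) = 2481/2500 ≈ 0.992400
step 2 [2y] swap r/1=103/19821: DF=(1 − 103/19821·(0.992400))/(1+103/19821) = 9897/10000 ≈ 0.989700
step 3 [3y] swap r/1=145/29676: DF=(1 − 145/29676·(0.992400+0.989700))/(1+145/29676) = 1971/2000 ≈ 0.985500
step 4 [4y] swap r/1=207/19631: DF=(1 − 207/19631·(0.992400+0.989700+0.985500))/(1+207/19631) = 4793/5000 ≈ 0.958600
step 5 [5y] bond c/1=9/200: DF=(2290579/2000000 − 9/200·(0.992400+0.989700+0.985500+0.958600))/(1+9/200) = 9269/10000 ≈ 0.926900

1 1 2481/2500
2 2 9897/10000
3 3 1971/2000
4 4 4793/5000
5 5 9269/10000
DF(1y) is solved at step 1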